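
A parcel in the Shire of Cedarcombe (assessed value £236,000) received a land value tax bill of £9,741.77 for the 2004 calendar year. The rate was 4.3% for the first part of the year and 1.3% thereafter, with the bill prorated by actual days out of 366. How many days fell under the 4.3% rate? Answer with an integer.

Let d = days at the first rate; then 366 − d days at the second rate.
£236,000 × [4.3%·d + 1.3%·(366−d)] / 366 = £9,741.77
Solving gives d = 345, so the new rate took effect on 11 Dec 2004.

345 days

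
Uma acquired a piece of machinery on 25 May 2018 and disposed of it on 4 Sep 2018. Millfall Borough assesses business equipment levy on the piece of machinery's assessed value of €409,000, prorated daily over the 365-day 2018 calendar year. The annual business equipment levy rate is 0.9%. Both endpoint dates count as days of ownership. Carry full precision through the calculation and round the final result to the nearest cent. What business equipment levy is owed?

€1,038.75

Days held (25 May – 4 Sep 2018): 103 out of 365
Tax = €409,000 × 0.9% × 103/365 = €1,038.7479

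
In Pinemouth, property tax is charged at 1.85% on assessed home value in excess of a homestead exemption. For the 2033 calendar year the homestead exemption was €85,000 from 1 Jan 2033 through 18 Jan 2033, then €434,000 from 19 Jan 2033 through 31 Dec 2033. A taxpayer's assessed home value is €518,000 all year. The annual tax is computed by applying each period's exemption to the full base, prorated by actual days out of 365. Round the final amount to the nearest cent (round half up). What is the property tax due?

1 Jan – 18 Jan 2033: 18 days, exemption €85,000 → (€518,000 − €85,000) × 1.85% × 18/365 = €395.0384
19 Jan – 31 Dec 2033: 347 days, exemption €434,000 → (€518,000 − €434,000) × 1.85% × 347/365 = €1,477.3644
Total = €1,872.4027

€1,872.40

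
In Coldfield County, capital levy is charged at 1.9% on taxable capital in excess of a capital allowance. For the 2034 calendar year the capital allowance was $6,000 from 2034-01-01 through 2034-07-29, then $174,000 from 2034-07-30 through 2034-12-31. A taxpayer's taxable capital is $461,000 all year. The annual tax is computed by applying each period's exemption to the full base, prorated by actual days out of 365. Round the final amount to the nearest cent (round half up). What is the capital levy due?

$7,289.49

2034-01-01 to 2034-07-29: 210 days, exemption $6,000 → ($461,000 − $6,000) × 1.9% × 210/365 = $4,973.8356
2034-07-30 to 2034-12-31: 155 days, exemption $174,000 → ($461,000 − $174,000) × 1.9% × 155/365 = $2,315.6575
Total = $7,289.4932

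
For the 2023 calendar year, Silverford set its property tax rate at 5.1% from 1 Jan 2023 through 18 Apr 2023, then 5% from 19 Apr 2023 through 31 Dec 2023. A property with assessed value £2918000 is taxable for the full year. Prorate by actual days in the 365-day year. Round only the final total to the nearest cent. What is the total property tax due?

1 Jan – 18 Apr 2023: 108 days at 5.1% → £2918000 × 5.1% × 108/365 = £44033.8192
19 Apr – 31 Dec 2023: 257 days at 5% → £2918000 × 5% × 257/365 = £102729.5890
Total = £146763.4082

£146763.41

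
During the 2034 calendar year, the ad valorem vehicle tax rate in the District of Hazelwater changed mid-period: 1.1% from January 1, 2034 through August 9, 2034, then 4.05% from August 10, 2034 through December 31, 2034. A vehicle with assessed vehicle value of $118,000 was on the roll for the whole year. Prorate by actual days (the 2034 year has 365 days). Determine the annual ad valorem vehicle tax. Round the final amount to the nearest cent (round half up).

$2,671.33

January 1 – August 9, 2034: 221 days at 1.1% → $118,000 × 1.1% × 221/365 = $785.9123
August 10 – December 31, 2034: 144 days at 4.05% → $118,000 × 4.05% × 144/365 = $1,885.4137
Total = $2,671.3260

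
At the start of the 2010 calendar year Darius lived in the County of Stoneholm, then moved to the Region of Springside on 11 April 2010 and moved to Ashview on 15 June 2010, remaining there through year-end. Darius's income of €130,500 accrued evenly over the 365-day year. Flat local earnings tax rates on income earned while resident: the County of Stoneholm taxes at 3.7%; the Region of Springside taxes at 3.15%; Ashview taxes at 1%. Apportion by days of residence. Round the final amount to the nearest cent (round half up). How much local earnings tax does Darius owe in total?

The County of Stoneholm, 1 January – 10 April 2010: 100 days → €130,500 × 3.7% × 100/365 = €1,322.8767
The Region of Springside, 11 April – 14 June 2010: 65 days → €130,500 × 3.15% × 65/365 = €732.0514
Ashview, 15 June – 31 December 2010: 200 days → €130,500 × 1% × 200/365 = €715.0685
Total = €2,769.9966

€2,770.00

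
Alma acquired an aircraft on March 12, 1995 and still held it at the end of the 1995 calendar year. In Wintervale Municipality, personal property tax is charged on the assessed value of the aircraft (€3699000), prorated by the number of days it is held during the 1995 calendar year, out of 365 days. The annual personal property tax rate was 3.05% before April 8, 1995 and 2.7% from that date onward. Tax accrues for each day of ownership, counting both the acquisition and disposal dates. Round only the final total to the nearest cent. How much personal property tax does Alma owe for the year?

€81676.96

March 12 – April 7, 1995: 27 days at 3.05% → €3699000 × 3.05% × 27/365 = €8345.5521
April 8 – December 31, 1995: 268 days at 2.7% → €3699000 × 2.7% × 268/365 = €73331.4082
Total = €81676.9603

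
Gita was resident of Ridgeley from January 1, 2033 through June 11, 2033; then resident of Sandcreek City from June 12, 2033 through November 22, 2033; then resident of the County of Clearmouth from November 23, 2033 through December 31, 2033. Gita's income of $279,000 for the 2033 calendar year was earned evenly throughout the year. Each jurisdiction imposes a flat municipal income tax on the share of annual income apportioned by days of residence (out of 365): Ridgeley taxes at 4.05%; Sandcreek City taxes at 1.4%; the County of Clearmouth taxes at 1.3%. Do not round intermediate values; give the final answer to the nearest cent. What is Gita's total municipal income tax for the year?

Ridgeley, January 1 – June 11, 2033: 162 days → $279,000 × 4.05% × 162/365 = $5,015.1205
Sandcreek City, June 12 – November 22, 2033: 164 days → $279,000 × 1.4% × 164/365 = $1,755.0247
The County of Clearmouth, November 23 – December 31, 2033: 39 days → $279,000 × 1.3% × 39/365 = $387.5425
Total = $7,157.6877

$7,157.69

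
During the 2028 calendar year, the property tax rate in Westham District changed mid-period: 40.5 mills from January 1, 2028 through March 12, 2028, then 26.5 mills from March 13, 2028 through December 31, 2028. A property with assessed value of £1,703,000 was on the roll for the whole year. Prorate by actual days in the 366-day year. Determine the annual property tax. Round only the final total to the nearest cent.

January 1 – March 12, 2028: 72 days at 40.5 mills → £1,703,000 × 4.05% × 72/366 = £13,568.1639
March 13 – December 31, 2028: 294 days at 26.5 mills → £1,703,000 × 2.65% × 294/366 = £36,251.5656
Total = £49,819.7295

£49,819.73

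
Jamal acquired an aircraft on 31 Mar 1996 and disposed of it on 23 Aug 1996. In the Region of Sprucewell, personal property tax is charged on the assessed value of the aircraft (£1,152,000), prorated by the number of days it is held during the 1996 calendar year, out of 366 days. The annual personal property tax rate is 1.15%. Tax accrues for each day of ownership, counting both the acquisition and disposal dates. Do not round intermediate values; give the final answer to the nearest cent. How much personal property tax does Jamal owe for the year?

Days held (31 Mar – 23 Aug 1996): 146 out of 366
Tax = £1,152,000 × 1.15% × 146/366 = £5,284.7213

£5,284.72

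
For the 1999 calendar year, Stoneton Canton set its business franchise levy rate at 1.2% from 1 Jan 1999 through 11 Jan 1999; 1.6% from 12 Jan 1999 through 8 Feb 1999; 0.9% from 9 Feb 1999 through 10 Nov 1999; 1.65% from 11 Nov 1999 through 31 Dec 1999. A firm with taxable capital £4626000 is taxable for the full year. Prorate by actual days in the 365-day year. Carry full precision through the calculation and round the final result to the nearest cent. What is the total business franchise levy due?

1 Jan – 11 Jan 1999: 11 days at 1.2% → £4626000 × 1.2% × 11/365 = £1672.9644
12 Jan – 8 Feb 1999: 28 days at 1.6% → £4626000 × 1.6% × 28/365 = £5677.9397
9 Feb – 10 Nov 1999: 275 days at 0.9% → £4626000 × 0.9% × 275/365 = £31368.0822
11 Nov – 31 Dec 1999: 51 days at 1.65% → £4626000 × 1.65% × 51/365 = £10665.1479
Total = £49384.1342

£49384.13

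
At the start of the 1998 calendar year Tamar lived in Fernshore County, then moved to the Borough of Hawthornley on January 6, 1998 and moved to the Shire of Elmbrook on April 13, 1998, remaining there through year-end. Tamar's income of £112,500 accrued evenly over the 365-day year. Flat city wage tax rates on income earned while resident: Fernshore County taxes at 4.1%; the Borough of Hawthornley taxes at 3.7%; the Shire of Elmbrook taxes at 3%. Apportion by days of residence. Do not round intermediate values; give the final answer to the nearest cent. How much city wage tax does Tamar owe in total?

Fernshore County, January 1 – January 5, 1998: 5 days → £112,500 × 4.1% × 5/365 = £63.1849
The Borough of Hawthornley, January 6 – April 12, 1998: 97 days → £112,500 × 3.7% × 97/365 = £1,106.1986
The Shire of Elmbrook, April 13 – December 31, 1998: 263 days → £112,500 × 3% × 263/365 = £2,431.8493
Total = £3,601.2329

£3,601.23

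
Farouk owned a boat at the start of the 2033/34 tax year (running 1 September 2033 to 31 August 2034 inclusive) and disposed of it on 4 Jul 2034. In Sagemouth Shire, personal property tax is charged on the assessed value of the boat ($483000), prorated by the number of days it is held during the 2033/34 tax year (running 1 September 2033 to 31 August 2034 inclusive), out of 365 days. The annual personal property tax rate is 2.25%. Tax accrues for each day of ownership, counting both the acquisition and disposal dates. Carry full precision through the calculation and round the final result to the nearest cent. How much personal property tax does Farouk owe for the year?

$9140.61

Days held (1 Sep 2033 – 4 Jul 2034): 307 out of 365
Tax = $483000 × 2.25% × 307/365 = $9140.6096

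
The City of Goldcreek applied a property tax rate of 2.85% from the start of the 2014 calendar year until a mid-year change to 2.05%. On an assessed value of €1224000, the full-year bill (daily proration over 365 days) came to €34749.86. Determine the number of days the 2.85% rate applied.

Let d = days at the first rate; then 365 − d days at the second rate.
€1224000 × [2.85%·d + 2.05%·(365−d)] / 365 = €34749.86
Solving gives d = 360, so the new rate took effect on 27 December 2014.

360 days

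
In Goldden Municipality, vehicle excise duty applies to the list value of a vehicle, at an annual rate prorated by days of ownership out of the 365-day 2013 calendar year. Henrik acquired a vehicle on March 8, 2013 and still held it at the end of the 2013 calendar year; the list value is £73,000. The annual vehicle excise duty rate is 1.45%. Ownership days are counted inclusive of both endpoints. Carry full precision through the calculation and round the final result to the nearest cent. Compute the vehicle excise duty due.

£867.10

Days held (March 8 – December 31, 2013): 299 out of 365
Tax = £73,000 × 1.45% × 299/365 = £867.1000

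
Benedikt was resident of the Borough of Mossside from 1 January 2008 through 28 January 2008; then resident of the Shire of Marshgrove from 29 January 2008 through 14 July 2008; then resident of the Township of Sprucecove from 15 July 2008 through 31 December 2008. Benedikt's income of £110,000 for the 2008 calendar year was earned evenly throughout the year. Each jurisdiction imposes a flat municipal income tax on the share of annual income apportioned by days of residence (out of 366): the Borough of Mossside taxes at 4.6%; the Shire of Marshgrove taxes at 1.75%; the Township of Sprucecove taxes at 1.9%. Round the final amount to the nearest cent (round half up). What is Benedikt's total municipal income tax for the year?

The Borough of Mossside, 1 January – 28 January 2008: 28 days → £110,000 × 4.6% × 28/366 = £387.1038
The Shire of Marshgrove, 29 January – 14 July 2008: 168 days → £110,000 × 1.75% × 168/366 = £883.6066
The Township of Sprucecove, 15 July – 31 December 2008: 170 days → £110,000 × 1.9% × 170/366 = £970.7650
Total = £2,241.4754

£2,241.48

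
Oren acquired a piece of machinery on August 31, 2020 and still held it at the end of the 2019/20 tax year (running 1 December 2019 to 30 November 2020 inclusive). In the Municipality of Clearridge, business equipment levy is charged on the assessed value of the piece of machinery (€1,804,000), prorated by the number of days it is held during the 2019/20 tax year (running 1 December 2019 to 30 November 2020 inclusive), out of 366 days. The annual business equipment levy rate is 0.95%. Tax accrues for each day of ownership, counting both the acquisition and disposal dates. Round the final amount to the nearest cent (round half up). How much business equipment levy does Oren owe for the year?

Days held (August 31 – November 30, 2020): 92 out of 366
Tax = €1,804,000 × 0.95% × 92/366 = €4,307.9126

€4,307.91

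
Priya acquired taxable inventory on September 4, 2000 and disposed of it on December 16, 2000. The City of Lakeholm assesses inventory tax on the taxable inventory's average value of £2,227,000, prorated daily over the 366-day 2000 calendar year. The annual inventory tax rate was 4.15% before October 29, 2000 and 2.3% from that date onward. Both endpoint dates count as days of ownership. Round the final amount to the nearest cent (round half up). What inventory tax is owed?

September 4 – October 28, 2000: 55 days at 4.15% → £2,227,000 × 4.15% × 55/366 = £13,888.3265
October 29 – December 16, 2000: 49 days at 2.3% → £2,227,000 × 2.3% × 49/366 = £6,857.4563
Total = £20,745.7828

£20,745.78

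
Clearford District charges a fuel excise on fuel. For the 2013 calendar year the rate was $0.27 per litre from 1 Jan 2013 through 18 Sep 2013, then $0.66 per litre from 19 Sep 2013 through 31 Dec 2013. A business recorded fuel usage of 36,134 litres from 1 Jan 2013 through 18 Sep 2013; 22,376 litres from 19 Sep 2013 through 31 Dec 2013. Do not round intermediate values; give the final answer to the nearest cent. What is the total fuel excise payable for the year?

1 Jan – 18 Sep 2013: 36,134 litres at $0.27/litre → $9,756.18
19 Sep – 31 Dec 2013: 22,376 litres at $0.66/litre → $14,768.16

$24,524.34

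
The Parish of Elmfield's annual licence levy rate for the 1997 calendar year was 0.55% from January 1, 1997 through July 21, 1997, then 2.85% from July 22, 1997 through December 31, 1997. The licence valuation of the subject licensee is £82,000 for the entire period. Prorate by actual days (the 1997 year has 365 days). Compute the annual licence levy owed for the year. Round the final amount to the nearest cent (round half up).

£1,293.24

January 1 – July 21, 1997: 202 days at 0.55% → £82,000 × 0.55% × 202/365 = £249.5945
July 22 – December 31, 1997: 163 days at 2.85% → £82,000 × 2.85% × 163/365 = £1,043.6466
Total = £1,293.2411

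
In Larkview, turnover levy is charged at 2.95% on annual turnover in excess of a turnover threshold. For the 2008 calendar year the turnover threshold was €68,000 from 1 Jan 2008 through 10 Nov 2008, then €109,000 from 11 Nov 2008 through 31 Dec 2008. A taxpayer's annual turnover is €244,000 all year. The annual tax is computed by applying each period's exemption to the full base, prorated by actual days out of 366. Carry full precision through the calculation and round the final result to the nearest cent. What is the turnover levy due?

€5,023.46

1 Jan – 10 Nov 2008: 315 days, exemption €68,000 → (€244,000 − €68,000) × 2.95% × 315/366 = €4,468.5246
11 Nov – 31 Dec 2008: 51 days, exemption €109,000 → (€244,000 − €109,000) × 2.95% × 51/366 = €554.9385
Total = €5,023.4631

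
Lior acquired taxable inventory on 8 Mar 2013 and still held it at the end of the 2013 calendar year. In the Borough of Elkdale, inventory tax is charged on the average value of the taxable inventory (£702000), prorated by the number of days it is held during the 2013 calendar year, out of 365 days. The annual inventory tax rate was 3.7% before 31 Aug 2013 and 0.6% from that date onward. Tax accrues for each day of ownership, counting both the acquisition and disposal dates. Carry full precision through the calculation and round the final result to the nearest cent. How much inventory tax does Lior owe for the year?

8 Mar – 30 Aug 2013: 176 days at 3.7% → £702000 × 3.7% × 176/365 = £12524.4493
31 Aug – 31 Dec 2013: 123 days at 0.6% → £702000 × 0.6% × 123/365 = £1419.3863
Total = £13943.8356

£13943.84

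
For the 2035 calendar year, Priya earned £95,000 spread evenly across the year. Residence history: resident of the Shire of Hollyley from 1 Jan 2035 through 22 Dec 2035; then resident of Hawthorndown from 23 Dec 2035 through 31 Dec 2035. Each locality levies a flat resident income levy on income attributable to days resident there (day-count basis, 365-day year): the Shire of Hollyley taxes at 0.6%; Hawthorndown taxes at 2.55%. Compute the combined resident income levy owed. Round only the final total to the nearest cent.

£615.68

The Shire of Hollyley, 1 Jan – 22 Dec 2035: 356 days → £95,000 × 0.6% × 356/365 = £555.9452
Hawthorndown, 23 Dec – 31 Dec 2035: 9 days → £95,000 × 2.55% × 9/365 = £59.7329
Total = £615.6781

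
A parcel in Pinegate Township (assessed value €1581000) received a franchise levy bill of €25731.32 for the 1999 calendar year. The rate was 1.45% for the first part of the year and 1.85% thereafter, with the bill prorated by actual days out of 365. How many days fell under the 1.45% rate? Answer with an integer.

203 days

Let d = days at the first rate; then 365 − d days at the second rate.
€1581000 × [1.45%·d + 1.85%·(365−d)] / 365 = €25731.32
Solving gives d = 203, so the new rate took effect on 23 July 1999.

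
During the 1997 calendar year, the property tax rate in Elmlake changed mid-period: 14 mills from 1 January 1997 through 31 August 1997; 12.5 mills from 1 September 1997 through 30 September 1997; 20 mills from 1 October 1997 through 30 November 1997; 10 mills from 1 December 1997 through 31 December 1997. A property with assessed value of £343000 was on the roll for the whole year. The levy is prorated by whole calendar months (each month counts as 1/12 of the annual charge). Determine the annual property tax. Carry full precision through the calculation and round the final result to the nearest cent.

£4987.79

1 January – 31 August 1997: 8 months at 14 mills → £343000 × 1.4% × 8/12 = £3201.3333
1 September – 30 September 1997: 1 month at 12.5 mills → £343000 × 1.25% × 1/12 = £357.2917
1 October – 30 November 1997: 2 months at 20 mills → £343000 × 2% × 2/12 = £1143.3333
1 December – 31 December 1997: 1 month at 10 mills → £343000 × 1% × 1/12 = £285.8333
Total = £4987.7917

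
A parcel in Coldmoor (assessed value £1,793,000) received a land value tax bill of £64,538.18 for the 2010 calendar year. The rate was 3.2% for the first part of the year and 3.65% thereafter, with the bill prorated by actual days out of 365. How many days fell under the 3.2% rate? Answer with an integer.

41 days

Let d = days at the first rate; then 365 − d days at the second rate.
£1,793,000 × [3.2%·d + 3.65%·(365−d)] / 365 = £64,538.18
Solving gives d = 41, so the new rate took effect on February 11, 2010.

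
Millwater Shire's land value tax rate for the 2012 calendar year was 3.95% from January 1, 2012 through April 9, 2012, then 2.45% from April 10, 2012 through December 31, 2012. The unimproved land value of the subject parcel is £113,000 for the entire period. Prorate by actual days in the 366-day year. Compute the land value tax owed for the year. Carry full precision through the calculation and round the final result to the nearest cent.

January 1 – April 9, 2012: 100 days at 3.95% → £113,000 × 3.95% × 100/366 = £1,219.5355
April 10 – December 31, 2012: 266 days at 2.45% → £113,000 × 2.45% × 266/366 = £2,012.0792
Total = £3,231.6148

£3,231.61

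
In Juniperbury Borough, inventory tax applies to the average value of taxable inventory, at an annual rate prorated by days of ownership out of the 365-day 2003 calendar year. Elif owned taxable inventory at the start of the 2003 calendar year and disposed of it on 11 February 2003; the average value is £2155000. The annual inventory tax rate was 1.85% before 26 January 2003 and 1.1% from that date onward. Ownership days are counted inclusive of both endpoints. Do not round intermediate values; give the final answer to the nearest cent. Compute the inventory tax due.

1 January – 25 January 2003: 25 days at 1.85% → £2155000 × 1.85% × 25/365 = £2730.6507
26 January – 11 February 2003: 17 days at 1.1% → £2155000 × 1.1% × 17/365 = £1104.0685
Total = £3834.7192

£3834.72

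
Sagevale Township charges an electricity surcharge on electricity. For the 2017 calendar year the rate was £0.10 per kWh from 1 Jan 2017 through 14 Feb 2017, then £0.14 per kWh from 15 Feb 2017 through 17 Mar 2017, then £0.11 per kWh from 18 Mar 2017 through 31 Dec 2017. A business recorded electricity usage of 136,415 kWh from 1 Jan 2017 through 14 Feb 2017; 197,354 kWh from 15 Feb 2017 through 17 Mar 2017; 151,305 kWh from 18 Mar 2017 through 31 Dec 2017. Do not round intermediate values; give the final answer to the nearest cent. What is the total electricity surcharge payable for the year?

1 Jan – 14 Feb 2017: 136,415 kWh at £0.10/kWh → £13,641.50
15 Feb – 17 Mar 2017: 197,354 kWh at £0.14/kWh → £27,629.56
18 Mar – 31 Dec 2017: 151,305 kWh at £0.11/kWh → £16,643.55

£57,914.61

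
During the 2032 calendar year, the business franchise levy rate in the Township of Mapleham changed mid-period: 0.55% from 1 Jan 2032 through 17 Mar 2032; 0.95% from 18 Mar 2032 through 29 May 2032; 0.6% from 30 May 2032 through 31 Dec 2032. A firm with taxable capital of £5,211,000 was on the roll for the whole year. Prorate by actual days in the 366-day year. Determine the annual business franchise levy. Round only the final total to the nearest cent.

1 Jan – 17 Mar 2032: 77 days at 0.55% → £5,211,000 × 0.55% × 77/366 = £6,029.6680
18 Mar – 29 May 2032: 73 days at 0.95% → £5,211,000 × 0.95% × 73/366 = £9,873.8484
30 May – 31 Dec 2032: 216 days at 0.6% → £5,211,000 × 0.6% × 216/366 = £18,452.0656
Total = £34,355.5820

£34,355.58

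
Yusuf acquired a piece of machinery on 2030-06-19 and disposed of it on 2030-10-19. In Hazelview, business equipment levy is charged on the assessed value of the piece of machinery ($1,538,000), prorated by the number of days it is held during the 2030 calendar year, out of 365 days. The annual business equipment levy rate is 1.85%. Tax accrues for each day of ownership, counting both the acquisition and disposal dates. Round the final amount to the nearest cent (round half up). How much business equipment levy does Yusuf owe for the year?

$9,588.27

Days held (2030-06-19 to 2030-10-19): 123 out of 365
Tax = $1,538,000 × 1.85% × 123/365 = $9,588.2712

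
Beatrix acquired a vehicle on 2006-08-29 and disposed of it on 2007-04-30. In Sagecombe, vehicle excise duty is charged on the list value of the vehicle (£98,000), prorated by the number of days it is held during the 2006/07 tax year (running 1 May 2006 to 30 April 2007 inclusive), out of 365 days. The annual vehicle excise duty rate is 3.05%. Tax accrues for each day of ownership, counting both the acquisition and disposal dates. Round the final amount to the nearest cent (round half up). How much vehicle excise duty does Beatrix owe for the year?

£2,006.32

Days held (2006-08-29 to 2007-04-30): 245 out of 365
Tax = £98,000 × 3.05% × 245/365 = £2,006.3151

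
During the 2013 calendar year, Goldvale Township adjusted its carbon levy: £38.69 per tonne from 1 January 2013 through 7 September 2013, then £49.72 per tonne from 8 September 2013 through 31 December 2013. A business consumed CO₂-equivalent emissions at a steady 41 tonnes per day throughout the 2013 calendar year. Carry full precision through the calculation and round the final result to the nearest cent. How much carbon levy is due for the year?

1 January – 7 September 2013: 250 days × 41 tonnes/day = 10,250 tonnes at £38.69/tonne → £396572.50
8 September – 31 December 2013: 115 days × 41 tonnes/day = 4,715 tonnes at £49.72/tonne → £234429.80

£631002.30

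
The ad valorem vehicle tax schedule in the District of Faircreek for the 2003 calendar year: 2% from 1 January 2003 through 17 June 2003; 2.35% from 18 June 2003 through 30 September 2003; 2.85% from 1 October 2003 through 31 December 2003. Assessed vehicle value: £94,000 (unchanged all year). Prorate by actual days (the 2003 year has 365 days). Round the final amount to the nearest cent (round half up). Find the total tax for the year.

1 January – 17 June 2003: 168 days at 2% → £94,000 × 2% × 168/365 = £865.3151
18 June – 30 September 2003: 105 days at 2.35% → £94,000 × 2.35% × 105/365 = £635.4658
1 October – 31 December 2003: 92 days at 2.85% → £94,000 × 2.85% × 92/365 = £675.2548
Total = £2,176.0356

£2,176.04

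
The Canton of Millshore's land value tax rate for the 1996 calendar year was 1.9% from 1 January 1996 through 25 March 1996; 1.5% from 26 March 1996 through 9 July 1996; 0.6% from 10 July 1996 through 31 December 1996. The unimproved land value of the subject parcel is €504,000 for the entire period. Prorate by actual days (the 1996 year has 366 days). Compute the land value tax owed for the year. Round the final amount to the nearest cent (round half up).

1 January – 25 March 1996: 85 days at 1.9% → €504,000 × 1.9% × 85/366 = €2,223.9344
26 March – 9 July 1996: 106 days at 1.5% → €504,000 × 1.5% × 106/366 = €2,189.5082
10 July – 31 December 1996: 175 days at 0.6% → €504,000 × 0.6% × 175/366 = €1,445.9016
Total = €5,859.3443

€5,859.34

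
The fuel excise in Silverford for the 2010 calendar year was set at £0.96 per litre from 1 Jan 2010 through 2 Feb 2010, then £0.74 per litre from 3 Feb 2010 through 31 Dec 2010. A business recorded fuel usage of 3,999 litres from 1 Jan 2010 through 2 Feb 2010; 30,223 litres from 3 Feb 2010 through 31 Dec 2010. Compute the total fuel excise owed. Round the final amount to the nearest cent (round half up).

£26,204.06

1 Jan – 2 Feb 2010: 3,999 litres at £0.96/litre → £3,839.04
3 Feb – 31 Dec 2010: 30,223 litres at £0.74/litre → £22,365.02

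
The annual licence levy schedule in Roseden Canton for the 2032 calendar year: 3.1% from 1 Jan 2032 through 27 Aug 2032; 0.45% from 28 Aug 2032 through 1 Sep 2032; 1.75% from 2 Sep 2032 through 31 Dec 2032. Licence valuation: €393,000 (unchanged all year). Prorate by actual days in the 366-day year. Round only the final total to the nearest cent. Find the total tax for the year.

€10,286.72

1 Jan – 27 Aug 2032: 240 days at 3.1% → €393,000 × 3.1% × 240/366 = €7,988.8525
28 Aug – 1 Sep 2032: 5 days at 0.45% → €393,000 × 0.45% × 5/366 = €24.1598
2 Sep – 31 Dec 2032: 121 days at 1.75% → €393,000 × 1.75% × 121/366 = €2,273.7090
Total = €10,286.7213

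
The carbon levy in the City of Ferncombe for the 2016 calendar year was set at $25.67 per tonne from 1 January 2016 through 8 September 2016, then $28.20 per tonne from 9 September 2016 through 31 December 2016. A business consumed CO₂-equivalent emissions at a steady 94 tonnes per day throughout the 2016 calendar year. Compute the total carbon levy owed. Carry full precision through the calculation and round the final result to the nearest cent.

1 January – 8 September 2016: 252 days × 94 tonnes/day = 23,688 tonnes at $25.67/tonne → $608070.96
9 September – 31 December 2016: 114 days × 94 tonnes/day = 10,716 tonnes at $28.20/tonne → $302191.20

$910262.16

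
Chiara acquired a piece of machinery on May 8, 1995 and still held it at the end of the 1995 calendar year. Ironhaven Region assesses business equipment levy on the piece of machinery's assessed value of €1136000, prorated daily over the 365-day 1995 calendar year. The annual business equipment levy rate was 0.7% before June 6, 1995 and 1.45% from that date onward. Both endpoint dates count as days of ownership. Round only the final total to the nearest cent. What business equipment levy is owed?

€10063.72

May 8 – June 5, 1995: 29 days at 0.7% → €1136000 × 0.7% × 29/365 = €631.8027
June 6 – December 31, 1995: 209 days at 1.45% → €1136000 × 1.45% × 209/365 = €9431.9123
Total = €10063.7151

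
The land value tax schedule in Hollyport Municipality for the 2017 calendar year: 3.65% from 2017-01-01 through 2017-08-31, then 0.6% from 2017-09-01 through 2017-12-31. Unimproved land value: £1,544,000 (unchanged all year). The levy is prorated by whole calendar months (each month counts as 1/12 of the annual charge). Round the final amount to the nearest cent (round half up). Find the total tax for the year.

£40,658.67

2017-01-01 to 2017-08-31: 8 months at 3.65% → £1,544,000 × 3.65% × 8/12 = £37,570.6667
2017-09-01 to 2017-12-31: 4 months at 0.6% → £1,544,000 × 0.6% × 4/12 = £3,088.0000
Total = £40,658.6667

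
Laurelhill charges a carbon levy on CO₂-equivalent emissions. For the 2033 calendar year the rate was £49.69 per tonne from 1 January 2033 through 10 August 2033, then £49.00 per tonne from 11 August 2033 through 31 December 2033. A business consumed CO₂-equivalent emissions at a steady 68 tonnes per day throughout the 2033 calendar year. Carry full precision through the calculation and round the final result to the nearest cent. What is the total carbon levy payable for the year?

£1226596.24

1 January – 10 August 2033: 222 days × 68 tonnes/day = 15,096 tonnes at £49.69/tonne → £750120.24
11 August – 31 December 2033: 143 days × 68 tonnes/day = 9,724 tonnes at £49.00/tonne → £476476.00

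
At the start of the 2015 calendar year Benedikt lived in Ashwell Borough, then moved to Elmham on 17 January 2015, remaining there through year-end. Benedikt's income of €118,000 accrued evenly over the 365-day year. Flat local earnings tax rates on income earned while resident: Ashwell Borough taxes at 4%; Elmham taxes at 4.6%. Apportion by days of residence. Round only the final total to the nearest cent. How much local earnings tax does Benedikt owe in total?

€5,396.96

Ashwell Borough, 1 January – 16 January 2015: 16 days → €118,000 × 4% × 16/365 = €206.9041
Elmham, 17 January – 31 December 2015: 349 days → €118,000 × 4.6% × 349/365 = €5,190.0603
Total = €5,396.9644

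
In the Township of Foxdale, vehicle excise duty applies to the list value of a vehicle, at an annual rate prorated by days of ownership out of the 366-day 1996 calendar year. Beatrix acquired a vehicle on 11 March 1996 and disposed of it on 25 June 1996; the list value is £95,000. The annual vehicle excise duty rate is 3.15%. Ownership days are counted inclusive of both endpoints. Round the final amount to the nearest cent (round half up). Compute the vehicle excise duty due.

£874.86

Days held (11 March – 25 June 1996): 107 out of 366
Tax = £95,000 × 3.15% × 107/366 = £874.8566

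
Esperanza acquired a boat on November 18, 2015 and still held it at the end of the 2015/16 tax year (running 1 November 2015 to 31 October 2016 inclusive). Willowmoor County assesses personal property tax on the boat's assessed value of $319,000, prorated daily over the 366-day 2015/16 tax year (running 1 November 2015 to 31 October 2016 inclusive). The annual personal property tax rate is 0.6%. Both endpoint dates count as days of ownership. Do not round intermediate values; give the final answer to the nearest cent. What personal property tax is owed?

$1,825.10

Days held (November 18, 2015 – October 31, 2016): 349 out of 366
Tax = $319,000 × 0.6% × 349/366 = $1,825.0984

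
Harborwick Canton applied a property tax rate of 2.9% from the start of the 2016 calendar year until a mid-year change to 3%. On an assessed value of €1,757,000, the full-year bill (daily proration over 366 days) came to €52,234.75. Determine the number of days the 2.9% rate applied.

99 days

Let d = days at the first rate; then 366 − d days at the second rate.
€1,757,000 × [2.9%·d + 3%·(366−d)] / 366 = €52,234.75
Solving gives d = 99, so the new rate took effect on 9 April 2016.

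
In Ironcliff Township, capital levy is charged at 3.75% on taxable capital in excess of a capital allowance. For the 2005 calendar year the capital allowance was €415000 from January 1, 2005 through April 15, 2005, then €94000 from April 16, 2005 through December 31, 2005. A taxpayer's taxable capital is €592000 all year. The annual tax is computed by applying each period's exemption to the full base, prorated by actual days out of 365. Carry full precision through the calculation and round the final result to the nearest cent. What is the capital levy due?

January 1 – April 15, 2005: 105 days, exemption €415000 → (€592000 − €415000) × 3.75% × 105/365 = €1909.4178
April 16 – December 31, 2005: 260 days, exemption €94000 → (€592000 − €94000) × 3.75% × 260/365 = €13302.7397
Total = €15212.1575

€15212.16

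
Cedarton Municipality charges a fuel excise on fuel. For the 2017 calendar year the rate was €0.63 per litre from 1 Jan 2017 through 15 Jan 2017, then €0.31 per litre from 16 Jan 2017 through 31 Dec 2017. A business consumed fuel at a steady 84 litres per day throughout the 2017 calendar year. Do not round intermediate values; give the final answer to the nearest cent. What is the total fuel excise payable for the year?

1 Jan – 15 Jan 2017: 15 days × 84 litres/day = 1,260 litres at €0.63/litre → €793.80
16 Jan – 31 Dec 2017: 350 days × 84 litres/day = 29,400 litres at €0.31/litre → €9,114.00

€9,907.80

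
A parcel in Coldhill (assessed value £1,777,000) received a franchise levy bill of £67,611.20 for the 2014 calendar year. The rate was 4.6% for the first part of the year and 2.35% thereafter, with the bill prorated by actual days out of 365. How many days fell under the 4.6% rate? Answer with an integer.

Let d = days at the first rate; then 365 − d days at the second rate.
£1,777,000 × [4.6%·d + 2.35%·(365−d)] / 365 = £67,611.20
Solving gives d = 236, so the new rate took effect on 25 Aug 2014.

236 days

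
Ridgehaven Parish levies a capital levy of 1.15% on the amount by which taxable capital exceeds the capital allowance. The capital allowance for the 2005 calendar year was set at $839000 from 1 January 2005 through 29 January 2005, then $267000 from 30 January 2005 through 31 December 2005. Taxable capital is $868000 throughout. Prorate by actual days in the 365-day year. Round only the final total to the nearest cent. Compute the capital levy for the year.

1 January – 29 January 2005: 29 days, exemption $839000 → ($868000 − $839000) × 1.15% × 29/365 = $26.4973
30 January – 31 December 2005: 336 days, exemption $267000 → ($868000 − $267000) × 1.15% × 336/365 = $6362.3671
Total = $6388.8644

$6388.86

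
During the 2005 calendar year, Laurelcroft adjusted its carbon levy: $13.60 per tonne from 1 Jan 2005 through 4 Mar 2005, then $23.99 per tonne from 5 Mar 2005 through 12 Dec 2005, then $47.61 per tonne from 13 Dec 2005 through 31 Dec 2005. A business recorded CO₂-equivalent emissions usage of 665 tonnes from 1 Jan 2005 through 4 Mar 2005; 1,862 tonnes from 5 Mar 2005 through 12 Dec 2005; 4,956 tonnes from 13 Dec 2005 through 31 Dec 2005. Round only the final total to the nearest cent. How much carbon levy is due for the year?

$289,668.54

1 Jan – 4 Mar 2005: 665 tonnes at $13.60/tonne → $9,044.00
5 Mar – 12 Dec 2005: 1,862 tonnes at $23.99/tonne → $44,669.38
13 Dec – 31 Dec 2005: 4,956 tonnes at $47.61/tonne → $235,955.16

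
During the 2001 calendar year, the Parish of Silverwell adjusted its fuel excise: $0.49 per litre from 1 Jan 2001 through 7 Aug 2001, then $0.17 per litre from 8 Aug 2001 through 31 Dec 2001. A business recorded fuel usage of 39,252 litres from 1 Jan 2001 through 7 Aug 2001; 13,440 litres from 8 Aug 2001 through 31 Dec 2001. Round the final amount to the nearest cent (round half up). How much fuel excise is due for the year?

$21,518.28

1 Jan – 7 Aug 2001: 39,252 litres at $0.49/litre → $19,233.48
8 Aug – 31 Dec 2001: 13,440 litres at $0.17/litre → $2,284.80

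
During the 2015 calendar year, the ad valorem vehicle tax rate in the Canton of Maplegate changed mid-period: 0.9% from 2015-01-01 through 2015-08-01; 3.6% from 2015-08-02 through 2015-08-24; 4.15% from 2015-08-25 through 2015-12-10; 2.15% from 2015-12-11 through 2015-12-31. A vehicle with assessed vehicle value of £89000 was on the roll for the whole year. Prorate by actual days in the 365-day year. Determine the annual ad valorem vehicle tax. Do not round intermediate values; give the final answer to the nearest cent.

£1872.29

2015-01-01 to 2015-08-01: 213 days at 0.9% → £89000 × 0.9% × 213/365 = £467.4329
2015-08-02 to 2015-08-24: 23 days at 3.6% → £89000 × 3.6% × 23/365 = £201.8959
2015-08-25 to 2015-12-10: 108 days at 4.15% → £89000 × 4.15% × 108/365 = £1092.8712
2015-12-11 to 2015-12-31: 21 days at 2.15% → £89000 × 2.15% × 21/365 = £110.0918
Total = £1872.2918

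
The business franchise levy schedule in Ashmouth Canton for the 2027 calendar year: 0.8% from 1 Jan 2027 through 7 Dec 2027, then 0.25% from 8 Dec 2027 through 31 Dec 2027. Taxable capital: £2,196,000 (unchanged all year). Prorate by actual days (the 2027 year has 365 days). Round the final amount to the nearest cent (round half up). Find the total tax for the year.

1 Jan – 7 Dec 2027: 341 days at 0.8% → £2,196,000 × 0.8% × 341/365 = £16,412.8438
8 Dec – 31 Dec 2027: 24 days at 0.25% → £2,196,000 × 0.25% × 24/365 = £360.9863
Total = £16,773.8301

£16,773.83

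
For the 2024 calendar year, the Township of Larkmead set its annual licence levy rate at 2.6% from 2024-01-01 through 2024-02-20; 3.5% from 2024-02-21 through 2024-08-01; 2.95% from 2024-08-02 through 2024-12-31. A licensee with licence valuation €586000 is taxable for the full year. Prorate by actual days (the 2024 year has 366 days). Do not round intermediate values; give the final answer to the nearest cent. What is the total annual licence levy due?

2024-01-01 to 2024-02-20: 51 days at 2.6% → €586000 × 2.6% × 51/366 = €2123.0492
2024-02-21 to 2024-08-01: 163 days at 3.5% → €586000 × 3.5% × 163/366 = €9134.2350
2024-08-02 to 2024-12-31: 152 days at 2.95% → €586000 × 2.95% × 152/366 = €7179.3005
Total = €18436.5847

€18436.58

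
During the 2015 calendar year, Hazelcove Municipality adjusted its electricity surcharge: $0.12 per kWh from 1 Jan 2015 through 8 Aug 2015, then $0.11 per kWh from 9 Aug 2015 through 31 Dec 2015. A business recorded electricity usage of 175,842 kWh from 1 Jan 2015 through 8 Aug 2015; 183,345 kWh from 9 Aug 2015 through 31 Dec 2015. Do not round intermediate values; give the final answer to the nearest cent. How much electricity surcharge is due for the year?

1 Jan – 8 Aug 2015: 175,842 kWh at $0.12/kWh → $21101.04
9 Aug – 31 Dec 2015: 183,345 kWh at $0.11/kWh → $20167.95

$41268.99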